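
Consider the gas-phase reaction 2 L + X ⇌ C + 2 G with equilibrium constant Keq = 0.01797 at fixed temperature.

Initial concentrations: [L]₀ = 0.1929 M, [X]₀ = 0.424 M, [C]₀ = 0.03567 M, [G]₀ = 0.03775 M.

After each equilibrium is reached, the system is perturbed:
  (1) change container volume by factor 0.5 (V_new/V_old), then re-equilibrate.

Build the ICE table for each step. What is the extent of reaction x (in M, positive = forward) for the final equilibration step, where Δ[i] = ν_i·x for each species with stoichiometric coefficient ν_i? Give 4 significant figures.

x = 0 M

Q₀ = 0.003222 vs Keq = 0.01797 ⇒ Q<K, forward
Step 1:
                  L         X         C         G
  Initial    0.1929     0.424   0.03567   0.03775
  Change   -0.02672  -0.01336   0.01336   0.02672
  Equil      0.1662    0.4106   0.04903   0.06447
  solve Keq expr → x = 0.01336; check Q = 0.01797
Then change container volume by factor 0.5 (V_new/V_old).
Step 2:
                  L         X         C         G
  Initial    0.3324    0.8213   0.09806    0.1289
  Change          0         0         0         0
  Equil      0.3324    0.8213   0.09806    0.1289
  solve Keq expr → x = 0; check Q = 0.01797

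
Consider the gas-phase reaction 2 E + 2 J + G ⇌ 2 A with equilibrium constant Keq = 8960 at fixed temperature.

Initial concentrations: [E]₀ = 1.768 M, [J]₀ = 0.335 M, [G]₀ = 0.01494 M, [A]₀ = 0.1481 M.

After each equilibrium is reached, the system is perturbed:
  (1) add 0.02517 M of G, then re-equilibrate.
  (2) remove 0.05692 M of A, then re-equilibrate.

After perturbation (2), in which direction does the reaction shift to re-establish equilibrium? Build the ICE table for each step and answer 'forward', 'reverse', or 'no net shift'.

Q₀ = 4.185 vs Keq = 8960 ⇒ Q<K, forward
Step 1:
                  E         J         G         A
  Initial     1.768     0.335   0.01494    0.1481
  Change   -0.02985  -0.02985  -0.01493   0.02985
  Equil       1.738    0.3051 1.2564e-05     0.178
  solve Keq expr → x = 0.01493; check Q = 8960
Then add 0.02517 M of G.
Step 2:
                  E         J         G         A
  Initial     1.738    0.3051   0.02518     0.178
  Change    -0.0503   -0.0503  -0.02515    0.0503
  Equil       1.688    0.2548 3.1429e-05    0.2283
  solve Keq expr → x = 0.02515; check Q = 8960
Then remove 0.05692 M of A.
Step 3:
                  E         J         G         A
  Initial     1.688    0.2548 3.1429e-05    0.1713
  Change  -2.7421e-05 -2.7421e-05 -1.3710e-05 2.7421e-05
  Equil       1.688    0.2548 1.7719e-05    0.1714
  solve Keq expr → x = 1.3710e-05; check Q = 8960

Direction: forward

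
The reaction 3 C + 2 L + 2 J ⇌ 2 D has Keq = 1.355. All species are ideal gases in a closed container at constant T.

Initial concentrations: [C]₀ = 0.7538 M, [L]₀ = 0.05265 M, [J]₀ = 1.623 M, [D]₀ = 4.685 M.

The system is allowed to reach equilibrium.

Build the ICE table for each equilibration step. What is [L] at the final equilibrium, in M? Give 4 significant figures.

[L]_eq = 0.6892 M

Q₀ = 7018 vs Keq = 1.355 ⇒ Q>K, reverse
Step 1:
                    C           L           J           D
  Initial      0.7538     0.05265       1.623       4.685
  Change       0.9548      0.6365      0.6365     -0.6365
  Equil         1.709      0.6892        2.26       4.048
  solve Keq expr → x = -0.3183; check Q = 1.355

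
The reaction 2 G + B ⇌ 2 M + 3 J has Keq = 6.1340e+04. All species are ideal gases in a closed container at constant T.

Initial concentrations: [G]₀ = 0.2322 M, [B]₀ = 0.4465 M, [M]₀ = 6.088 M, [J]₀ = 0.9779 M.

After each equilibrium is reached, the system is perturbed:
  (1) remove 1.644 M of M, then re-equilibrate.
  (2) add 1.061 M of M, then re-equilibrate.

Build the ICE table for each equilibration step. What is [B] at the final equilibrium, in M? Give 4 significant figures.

[B]_eq = 0.3571 M

Q₀ = 1440 vs Keq = 6.1340e+04 ⇒ Q<K, forward
Step 1:
                  G         B         M         J
  init       0.2322    0.4465     6.088    0.9779
  Δ          -0.174  -0.08702     0.174    0.2611
  eq        0.05816    0.3595     6.262     1.239
  solve Keq expr → x = 0.08702; check Q = 6.1340e+04
Then remove 1.644 M of M.
Step 2:
                  G         B         M         J
  init      0.05816    0.3595     4.618     1.239
  Δ        -0.01365 -0.006823   0.01365   0.02047
  eq        0.04451    0.3527     4.632     1.259
  solve Keq expr → x = 0.006823; check Q = 6.1340e+04
Then add 1.061 M of M.
Step 3:
                  G         B         M         J
  init      0.04451    0.3527     5.693     1.259
  Δ        0.008907  0.004454 -0.008907  -0.01336
  eq        0.05342    0.3571     5.684     1.246
  solve Keq expr → x = -0.004454; check Q = 6.1340e+04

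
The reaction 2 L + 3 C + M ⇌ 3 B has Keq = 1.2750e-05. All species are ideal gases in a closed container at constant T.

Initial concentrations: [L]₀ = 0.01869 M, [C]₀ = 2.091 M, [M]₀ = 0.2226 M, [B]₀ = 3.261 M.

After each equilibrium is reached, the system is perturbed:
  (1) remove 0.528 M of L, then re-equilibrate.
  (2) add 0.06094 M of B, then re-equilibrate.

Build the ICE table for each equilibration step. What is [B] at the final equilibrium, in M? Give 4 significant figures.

Q₀ = 4.8781e+04 vs Keq = 1.2750e-05 ⇒ Q>K, reverse
Step 1:
                    L           C           M           B
  Initial     0.01869       2.091      0.2226       3.261
  Change        2.035       3.052       1.017      -3.052
  Equil         2.054       5.143        1.24      0.2086
  solve Keq expr → x = -1.017; check Q = 1.2750e-05
Then remove 0.528 M of L.
Step 2:
                    L           C           M           B
  Initial       1.526       5.143        1.24      0.2086
  Change      0.02274     0.03412     0.01137    -0.03412
  Equil         1.548       5.178       1.251      0.1745
  solve Keq expr → x = -0.01137; check Q = 1.2750e-05
Then add 0.06094 M of B.
Step 3:
                    L           C           M           B
  Initial       1.548       5.178       1.251      0.2354
  Change      0.03694      0.0554     0.01847     -0.0554
  Equil         1.585       5.233        1.27        0.18
  solve Keq expr → x = -0.01847; check Q = 1.2750e-05

[B]_eq = 0.18 M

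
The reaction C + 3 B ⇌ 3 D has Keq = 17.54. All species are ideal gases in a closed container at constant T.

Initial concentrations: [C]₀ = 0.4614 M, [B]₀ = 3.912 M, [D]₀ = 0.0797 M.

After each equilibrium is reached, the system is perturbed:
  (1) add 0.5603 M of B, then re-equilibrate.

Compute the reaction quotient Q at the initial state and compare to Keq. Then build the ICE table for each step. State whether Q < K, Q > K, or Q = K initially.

Q₀ = 1.8327e-05; Q < K (proceeds forward)

Q₀ = 1.8327e-05 vs Keq = 17.54 ⇒ Q<K, forward
Step 1:
                    C           B           D
  Initial      0.4614       3.912      0.0797
  Change      -0.4514      -1.354       1.354
  Equil       0.01004       2.558       1.434
  solve Keq expr → x = 0.4514; check Q = 17.54
Then add 0.5603 M of B.
Step 2:
                    C           B           D
  Initial     0.01004       3.118       1.434
  Change    -0.004277    -0.01283     0.01283
  Equil      0.005763       3.105       1.447
  solve Keq expr → x = 0.004277; check Q = 17.54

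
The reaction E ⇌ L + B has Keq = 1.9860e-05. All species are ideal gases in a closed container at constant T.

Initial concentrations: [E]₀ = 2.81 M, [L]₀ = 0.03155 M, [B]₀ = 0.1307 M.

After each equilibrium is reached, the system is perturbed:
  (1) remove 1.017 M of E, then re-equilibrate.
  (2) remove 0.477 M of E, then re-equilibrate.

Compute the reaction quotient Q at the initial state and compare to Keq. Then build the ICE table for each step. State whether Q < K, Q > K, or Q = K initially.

Q₀ = 0.001467 vs Keq = 1.9860e-05 ⇒ Q>K, reverse
Step 1:
                  E         L         B
  Initial      2.81   0.03155    0.1307
  Change    0.03098  -0.03098  -0.03098
  Equil       2.841 5.6583e-04   0.09972
  solve Keq expr → x = -0.03098; check Q = 1.9860e-05
Then remove 1.017 M of E.
Step 2:
                  E         L         B
  Initial     1.824 5.6583e-04   0.09972
  Change  2.0177e-04 -2.0177e-04 -2.0177e-04
  Equil       1.824 3.6405e-04   0.09951
  solve Keq expr → x = -2.0177e-04; check Q = 1.9860e-05
Then remove 0.477 M of E.
Step 3:
                  E         L         B
  Initial     1.347 3.6405e-04   0.09951
  Change  9.4919e-05 -9.4919e-05 -9.4919e-05
  Equil       1.347 2.6913e-04   0.09942
  solve Keq expr → x = -9.4919e-05; check Q = 1.9860e-05

Q₀ = 0.001467; Q > K (proceeds reverse)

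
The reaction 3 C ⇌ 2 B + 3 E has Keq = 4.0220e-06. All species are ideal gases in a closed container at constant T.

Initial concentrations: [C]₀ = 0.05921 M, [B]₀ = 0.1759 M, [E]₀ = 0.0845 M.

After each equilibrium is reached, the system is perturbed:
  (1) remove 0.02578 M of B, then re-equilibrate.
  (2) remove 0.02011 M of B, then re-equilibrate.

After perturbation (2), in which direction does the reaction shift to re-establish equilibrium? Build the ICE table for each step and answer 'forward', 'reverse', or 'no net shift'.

Direction: forward

Q₀ = 0.08993 vs Keq = 4.0220e-06 ⇒ Q>K, reverse
Step 1:
                   C          B          E
  init       0.05921     0.1759     0.0845
  Δ          0.07592   -0.05061   -0.07592
  eq          0.1351     0.1253   0.008583
  solve Keq expr → x = -0.02531; check Q = 4.0220e-06
Then remove 0.02578 M of B.
Step 2:
                   C          B          E
  init        0.1351    0.09951   0.008583
  Δ        -0.001274 8.4957e-04   0.001274
  eq          0.1339     0.1004   0.009857
  solve Keq expr → x = 4.2479e-04; check Q = 4.0220e-06
Then remove 0.02011 M of B.
Step 3:
                   C          B          E
  init        0.1339    0.08025   0.009857
  Δ        -0.001381 9.2057e-04   0.001381
  eq          0.1325    0.08117    0.01124
  solve Keq expr → x = 4.6029e-04; check Q = 4.0220e-06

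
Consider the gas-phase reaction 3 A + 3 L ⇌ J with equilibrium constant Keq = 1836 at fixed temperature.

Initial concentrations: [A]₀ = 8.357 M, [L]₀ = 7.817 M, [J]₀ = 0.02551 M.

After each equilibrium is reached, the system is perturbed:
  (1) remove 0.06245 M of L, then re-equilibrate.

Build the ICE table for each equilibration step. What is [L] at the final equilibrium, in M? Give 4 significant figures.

Q₀ = 9.1504e-08 vs Keq = 1836 ⇒ Q<K, forward
Step 1:
                   A          L          J
  init         8.357      7.817    0.02551
  Δ           -7.657     -7.657      2.552
  eq             0.7       0.16      2.578
  solve Keq expr → x = 2.552; check Q = 1836
Then remove 0.06245 M of L.
Step 2:
                   A          L          J
  init           0.7    0.09752      2.578
  Δ          0.05121    0.05121   -0.01707
  eq          0.7512     0.1487      2.561
  solve Keq expr → x = -0.01707; check Q = 1836

[L]_eq = 0.1487 M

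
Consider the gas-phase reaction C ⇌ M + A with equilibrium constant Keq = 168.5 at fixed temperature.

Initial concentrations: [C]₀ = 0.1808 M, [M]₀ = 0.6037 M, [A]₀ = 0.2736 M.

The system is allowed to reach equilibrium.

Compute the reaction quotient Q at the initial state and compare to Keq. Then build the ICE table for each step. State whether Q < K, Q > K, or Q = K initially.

Q₀ = 0.9136; Q < K (proceeds forward)

Q₀ = 0.9136 vs Keq = 168.5 ⇒ Q<K, forward
Step 1:
                    C           M           A
  init         0.1808      0.6037      0.2736
  Δ           -0.1787      0.1787      0.1787
  eq           0.0021      0.7824      0.4523
  solve Keq expr → x = 0.1787; check Q = 168.5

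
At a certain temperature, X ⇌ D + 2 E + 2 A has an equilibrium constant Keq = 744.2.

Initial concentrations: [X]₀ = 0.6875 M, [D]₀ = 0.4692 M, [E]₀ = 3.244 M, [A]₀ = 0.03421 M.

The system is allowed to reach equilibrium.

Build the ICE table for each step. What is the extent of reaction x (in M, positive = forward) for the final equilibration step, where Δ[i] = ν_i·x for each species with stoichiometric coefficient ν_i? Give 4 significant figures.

Q₀ = 0.008405 vs Keq = 744.2 ⇒ Q<K, forward
Step 1:
                   X          D          E          A
  I           0.6875     0.4692      3.244    0.03421
  C          -0.6359     0.6359      1.272      1.272
  E          0.05164      1.105      4.516      1.306
  solve Keq expr → x = 0.6359; check Q = 744.2

x = 0.6359 M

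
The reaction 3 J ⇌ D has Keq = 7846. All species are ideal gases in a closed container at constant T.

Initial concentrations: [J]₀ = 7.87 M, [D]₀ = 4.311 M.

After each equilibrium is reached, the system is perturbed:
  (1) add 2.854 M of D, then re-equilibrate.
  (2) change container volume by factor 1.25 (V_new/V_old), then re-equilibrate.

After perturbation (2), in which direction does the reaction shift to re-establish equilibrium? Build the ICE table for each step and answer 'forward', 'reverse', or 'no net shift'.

Direction: reverse

Q₀ = 0.008844 vs Keq = 7846 ⇒ Q<K, forward
Step 1:
                   J          D
  Initial       7.87      4.311
  Change      -7.774      2.591
  Equil      0.09582      6.902
  solve Keq expr → x = 2.591; check Q = 7846
Then add 2.854 M of D.
Step 2:
                   J          D
  Initial    0.09582      9.756
  Change      0.0117    -0.0039
  Equil       0.1075      9.752
  solve Keq expr → x = -0.0039; check Q = 7846
Then change container volume by factor 1.25 (V_new/V_old).
Step 3:
                   J          D
  Initial    0.08602      7.802
  Change     0.01378  -0.004592
  Equil      0.09979      7.797
  solve Keq expr → x = -0.004592; check Q = 7846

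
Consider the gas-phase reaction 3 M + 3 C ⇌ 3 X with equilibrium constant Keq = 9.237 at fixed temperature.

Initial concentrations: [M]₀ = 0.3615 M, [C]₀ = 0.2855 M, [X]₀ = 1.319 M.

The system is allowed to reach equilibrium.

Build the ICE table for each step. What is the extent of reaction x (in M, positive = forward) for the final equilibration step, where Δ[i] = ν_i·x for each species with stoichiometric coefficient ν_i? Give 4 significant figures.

x = -0.1184 M

Q₀ = 2087 vs Keq = 9.237 ⇒ Q>K, reverse
Step 1:
                    M           C           X
  I            0.3615      0.2855       1.319
  C            0.3553      0.3553     -0.3553
  E            0.7168      0.6408      0.9637
  solve Keq expr → x = -0.1184; check Q = 9.237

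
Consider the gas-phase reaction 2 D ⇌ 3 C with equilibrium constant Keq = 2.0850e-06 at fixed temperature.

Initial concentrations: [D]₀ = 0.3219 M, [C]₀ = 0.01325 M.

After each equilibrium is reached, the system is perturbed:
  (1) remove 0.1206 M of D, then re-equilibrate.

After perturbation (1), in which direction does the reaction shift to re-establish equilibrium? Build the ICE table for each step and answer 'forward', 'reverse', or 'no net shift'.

Q₀ = 2.2449e-05 vs Keq = 2.0850e-06 ⇒ Q>K, reverse
Step 1:
                    D           C
  I            0.3219     0.01325
  C          0.004793    -0.00719
  E            0.3267     0.00606
  solve Keq expr → x = -0.002397; check Q = 2.0850e-06
Then remove 0.1206 M of D.
Step 2:
                    D           C
  I            0.2061     0.00606
  C          0.001058   -0.001587
  E            0.2072    0.004473
  solve Keq expr → x = -5.2908e-04; check Q = 2.0850e-06

Direction: reverse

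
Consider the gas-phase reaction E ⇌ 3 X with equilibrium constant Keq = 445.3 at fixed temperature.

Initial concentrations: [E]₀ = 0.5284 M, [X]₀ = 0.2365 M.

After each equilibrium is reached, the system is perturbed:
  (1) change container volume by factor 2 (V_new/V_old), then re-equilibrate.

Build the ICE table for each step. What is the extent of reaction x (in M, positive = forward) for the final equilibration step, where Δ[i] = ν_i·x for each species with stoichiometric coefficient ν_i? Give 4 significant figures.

Q₀ = 0.02503 vs Keq = 445.3 ⇒ Q<K, forward
Step 1:
                   E          X
  init        0.5284     0.2365
  Δ          -0.5157      1.547
  eq         0.01274      1.783
  solve Keq expr → x = 0.5157; check Q = 445.3
Then change container volume by factor 2 (V_new/V_old).
Step 2:
                   E          X
  init       0.00637     0.8917
  Δ        -0.004701     0.0141
  eq        0.001669     0.9058
  solve Keq expr → x = 0.004701; check Q = 445.3

x = 0.004701 M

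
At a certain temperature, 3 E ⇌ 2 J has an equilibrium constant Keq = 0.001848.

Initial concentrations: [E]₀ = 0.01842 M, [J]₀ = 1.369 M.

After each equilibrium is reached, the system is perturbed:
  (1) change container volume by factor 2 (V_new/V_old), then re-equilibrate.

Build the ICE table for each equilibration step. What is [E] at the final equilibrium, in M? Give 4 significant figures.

[E]_eq = 0.974 M

Q₀ = 2.9987e+05 vs Keq = 0.001848 ⇒ Q>K, reverse
Step 1:
                  E         J
  init      0.01842     1.369
  Δ           1.884    -1.256
  eq          1.903    0.1128
  solve Keq expr → x = -0.6281; check Q = 0.001848
Then change container volume by factor 2 (V_new/V_old).
Step 2:
                  E         J
  init       0.9513   0.05641
  Δ         0.02264  -0.01509
  eq          0.974   0.04132
  solve Keq expr → x = -0.007545; check Q = 0.001848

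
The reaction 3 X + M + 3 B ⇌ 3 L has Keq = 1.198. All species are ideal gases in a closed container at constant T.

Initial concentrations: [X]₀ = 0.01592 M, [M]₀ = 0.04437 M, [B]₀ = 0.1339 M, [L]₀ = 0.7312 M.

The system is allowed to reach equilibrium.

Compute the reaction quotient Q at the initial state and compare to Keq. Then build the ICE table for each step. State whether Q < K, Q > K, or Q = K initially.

Q₀ = 9.0960e+08 vs Keq = 1.198 ⇒ Q>K, reverse
Step 1:
                   X          M          B          L
  Initial    0.01592    0.04437     0.1339     0.7312
  Change      0.5132     0.1711     0.5132    -0.5132
  Equil       0.5291     0.2154     0.6471      0.218
  solve Keq expr → x = -0.1711; check Q = 1.198

Q₀ = 9.0960e+08; Q > K (proceeds reverse)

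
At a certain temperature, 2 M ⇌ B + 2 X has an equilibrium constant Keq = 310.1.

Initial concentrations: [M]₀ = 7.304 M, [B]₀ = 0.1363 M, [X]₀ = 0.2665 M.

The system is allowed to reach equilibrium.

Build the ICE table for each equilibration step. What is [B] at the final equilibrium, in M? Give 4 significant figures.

[B]_eq = 3.428 M

Q₀ = 1.8145e-04 vs Keq = 310.1 ⇒ Q<K, forward
Step 1:
                   M          B          X
  init         7.304     0.1363     0.2665
  Δ           -6.584      3.292      6.584
  eq          0.7203      3.428       6.85
  solve Keq expr → x = 3.292; check Q = 310.1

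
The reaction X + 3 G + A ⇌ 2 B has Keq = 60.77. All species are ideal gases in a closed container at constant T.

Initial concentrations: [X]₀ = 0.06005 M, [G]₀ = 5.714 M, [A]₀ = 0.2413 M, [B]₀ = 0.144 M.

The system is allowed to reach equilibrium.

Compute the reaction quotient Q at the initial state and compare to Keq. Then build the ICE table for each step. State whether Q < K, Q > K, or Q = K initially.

Q₀ = 0.007671 vs Keq = 60.77 ⇒ Q<K, forward
Step 1:
                    X           G           A           B
  Initial     0.06005       5.714      0.2413       0.144
  Change     -0.06001       -0.18    -0.06001        0.12
  Equil    3.7336e-05       5.534      0.1813       0.264
  solve Keq expr → x = 0.06001; check Q = 60.77

Q₀ = 0.007671; Q < K (proceeds forward)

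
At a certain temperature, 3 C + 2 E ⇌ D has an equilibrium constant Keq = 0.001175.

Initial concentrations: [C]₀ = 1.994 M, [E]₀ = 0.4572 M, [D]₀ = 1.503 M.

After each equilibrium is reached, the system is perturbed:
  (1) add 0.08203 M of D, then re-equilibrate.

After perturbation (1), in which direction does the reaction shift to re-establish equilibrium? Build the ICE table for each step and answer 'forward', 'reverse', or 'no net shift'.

Direction: reverse

Q₀ = 0.9069 vs Keq = 0.001175 ⇒ Q>K, reverse
Step 1:
                  C         E         D
  init        1.994    0.4572     1.503
  Δ           2.685      1.79   -0.8951
  eq          4.679     2.247    0.6079
  solve Keq expr → x = -0.8951; check Q = 0.001175
Then add 0.08203 M of D.
Step 2:
                  C         E         D
  init        4.679     2.247      0.69
  Δ          0.0738    0.0492   -0.0246
  eq          4.753     2.297    0.6654
  solve Keq expr → x = -0.0246; check Q = 0.001175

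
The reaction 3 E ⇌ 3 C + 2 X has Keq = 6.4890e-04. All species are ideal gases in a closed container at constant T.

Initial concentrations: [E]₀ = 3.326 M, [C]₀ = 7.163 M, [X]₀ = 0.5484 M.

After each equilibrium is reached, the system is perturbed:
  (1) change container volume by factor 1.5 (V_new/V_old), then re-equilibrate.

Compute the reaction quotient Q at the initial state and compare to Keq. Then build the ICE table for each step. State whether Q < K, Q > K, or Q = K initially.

Q₀ = 3.004; Q > K (proceeds reverse)

Q₀ = 3.004 vs Keq = 6.4890e-04 ⇒ Q>K, reverse
Step 1:
                    E           C           X
  Initial       3.326       7.163      0.5484
  Change       0.8026     -0.8026     -0.5351
  Equil         4.129        6.36     0.01332
  solve Keq expr → x = -0.2675; check Q = 6.4890e-04
Then change container volume by factor 1.5 (V_new/V_old).
Step 2:
                    E           C           X
  Initial       2.752        4.24    0.008881
  Change    -0.006544    0.006544    0.004363
  Equil         2.746       4.247     0.01324
  solve Keq expr → x = 0.002181; check Q = 6.4890e-04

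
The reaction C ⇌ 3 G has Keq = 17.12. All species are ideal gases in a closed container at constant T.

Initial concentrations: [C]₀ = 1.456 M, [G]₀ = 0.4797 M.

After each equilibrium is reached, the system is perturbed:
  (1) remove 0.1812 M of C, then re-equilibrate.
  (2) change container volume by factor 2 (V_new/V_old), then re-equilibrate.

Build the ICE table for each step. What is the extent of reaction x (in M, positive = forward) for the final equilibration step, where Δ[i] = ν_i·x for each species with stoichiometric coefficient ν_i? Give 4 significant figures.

Q₀ = 0.07581 vs Keq = 17.12 ⇒ Q<K, forward
Step 1:
                   C          G
  init         1.456     0.4797
  Δ          -0.6422      1.927
  eq          0.8138      2.406
  solve Keq expr → x = 0.6422; check Q = 17.12
Then remove 0.1812 M of C.
Step 2:
                   C          G
  init        0.6326      2.406
  Δ          0.04683    -0.1405
  eq          0.6794      2.266
  solve Keq expr → x = -0.04683; check Q = 17.12
Then change container volume by factor 2 (V_new/V_old).
Step 3:
                   C          G
  init        0.3397      1.133
  Δ          -0.1315     0.3946
  eq          0.2082      1.528
  solve Keq expr → x = 0.1315; check Q = 17.12

x = 0.1315 M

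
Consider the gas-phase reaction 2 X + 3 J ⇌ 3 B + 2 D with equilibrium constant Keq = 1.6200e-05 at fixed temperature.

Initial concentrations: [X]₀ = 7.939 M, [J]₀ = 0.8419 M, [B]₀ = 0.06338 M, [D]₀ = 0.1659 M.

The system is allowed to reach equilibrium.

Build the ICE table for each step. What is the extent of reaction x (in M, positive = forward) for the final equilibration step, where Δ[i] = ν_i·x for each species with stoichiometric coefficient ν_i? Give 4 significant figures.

x = 0.04012 M

Q₀ = 1.8631e-07 vs Keq = 1.6200e-05 ⇒ Q<K, forward
Step 1:
                  X         J         B         D
  I           7.939    0.8419   0.06338    0.1659
  C        -0.08024   -0.1204    0.1204   0.08024
  E           7.859    0.7215    0.1837    0.2461
  solve Keq expr → x = 0.04012; check Q = 1.6200e-05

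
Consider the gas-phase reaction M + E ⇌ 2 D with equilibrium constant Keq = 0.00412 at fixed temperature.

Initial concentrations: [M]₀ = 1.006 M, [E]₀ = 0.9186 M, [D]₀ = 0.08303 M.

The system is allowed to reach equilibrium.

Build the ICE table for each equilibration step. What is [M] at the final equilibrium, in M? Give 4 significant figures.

[M]_eq = 1.016 M

Q₀ = 0.00746 vs Keq = 0.00412 ⇒ Q>K, reverse
Step 1:
                    M           E           D
  I             1.006      0.9186     0.08303
  C           0.01033     0.01033    -0.02066
  E             1.016      0.9289     0.06237
  solve Keq expr → x = -0.01033; check Q = 0.00412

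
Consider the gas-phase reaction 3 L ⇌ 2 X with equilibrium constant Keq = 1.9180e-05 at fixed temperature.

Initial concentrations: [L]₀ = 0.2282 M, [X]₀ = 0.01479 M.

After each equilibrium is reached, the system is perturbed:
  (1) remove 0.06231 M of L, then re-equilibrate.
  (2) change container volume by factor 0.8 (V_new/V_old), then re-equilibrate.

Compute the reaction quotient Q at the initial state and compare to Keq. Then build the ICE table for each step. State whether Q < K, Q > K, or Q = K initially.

Q₀ = 0.01841; Q > K (proceeds reverse)

Q₀ = 0.01841 vs Keq = 1.9180e-05 ⇒ Q>K, reverse
Step 1:
                   L          X
  I           0.2282    0.01479
  C          0.02137   -0.01424
  E           0.2496 5.4601e-04
  solve Keq expr → x = -0.007122; check Q = 1.9180e-05
Then remove 0.06231 M of L.
Step 2:
                   L          X
  I           0.1873 5.4601e-04
  C       2.8549e-04 -1.9032e-04
  E           0.1875 3.5569e-04
  solve Keq expr → x = -9.5162e-05; check Q = 1.9180e-05
Then change container volume by factor 0.8 (V_new/V_old).
Step 3:
                   L          X
  I           0.2344 4.4461e-04
  C       -7.8345e-05 5.2230e-05
  E           0.2343 4.9684e-04
  solve Keq expr → x = 2.6115e-05; check Q = 1.9180e-05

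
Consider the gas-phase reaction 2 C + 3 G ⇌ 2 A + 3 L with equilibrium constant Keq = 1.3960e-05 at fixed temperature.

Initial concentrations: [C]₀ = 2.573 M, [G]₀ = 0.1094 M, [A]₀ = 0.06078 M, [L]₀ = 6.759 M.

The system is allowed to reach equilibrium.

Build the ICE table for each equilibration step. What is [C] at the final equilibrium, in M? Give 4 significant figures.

[C]_eq = 2.634 M

Q₀ = 131.6 vs Keq = 1.3960e-05 ⇒ Q>K, reverse
Step 1:
                    C           G           A           L
  Initial       2.573      0.1094     0.06078       6.759
  Change      0.06073     0.09109    -0.06073    -0.09109
  Equil         2.634      0.2005  5.1307e-05       6.668
  solve Keq expr → x = -0.03036; check Q = 1.3960e-05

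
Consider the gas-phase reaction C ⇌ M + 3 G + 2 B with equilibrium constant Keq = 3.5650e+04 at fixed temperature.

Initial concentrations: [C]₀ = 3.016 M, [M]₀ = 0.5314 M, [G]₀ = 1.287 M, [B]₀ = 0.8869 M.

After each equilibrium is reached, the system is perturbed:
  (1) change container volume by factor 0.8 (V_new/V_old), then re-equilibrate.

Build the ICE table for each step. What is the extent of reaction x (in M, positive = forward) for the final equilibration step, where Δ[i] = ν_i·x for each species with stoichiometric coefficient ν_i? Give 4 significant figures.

Q₀ = 0.2954 vs Keq = 3.5650e+04 ⇒ Q<K, forward
Step 1:
                  C         M         G         B
  Initial     3.016    0.5314     1.287    0.8869
  Change     -2.127     2.127     6.381     4.254
  Equil      0.8889     2.659     7.668     5.141
  solve Keq expr → x = 2.127; check Q = 3.5650e+04
Then change container volume by factor 0.8 (V_new/V_old).
Step 2:
                  C         M         G         B
  Initial     1.111     3.323     9.586     6.426
  Change     0.4046   -0.4046    -1.214   -0.8092
  Equil       1.516     2.919     8.372     5.617
  solve Keq expr → x = -0.4046; check Q = 3.5650e+04

x = -0.4046 M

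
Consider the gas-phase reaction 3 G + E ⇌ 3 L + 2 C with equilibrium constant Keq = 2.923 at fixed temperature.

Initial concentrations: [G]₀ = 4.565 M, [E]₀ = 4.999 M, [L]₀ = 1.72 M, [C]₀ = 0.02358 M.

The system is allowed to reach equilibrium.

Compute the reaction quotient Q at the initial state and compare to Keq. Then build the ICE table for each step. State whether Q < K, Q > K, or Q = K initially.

Q₀ = 5.9493e-06; Q < K (proceeds forward)

Q₀ = 5.9493e-06 vs Keq = 2.923 ⇒ Q<K, forward
Step 1:
                    G           E           L           C
  Initial       4.565       4.999        1.72     0.02358
  Change        -2.27     -0.7566        2.27       1.513
  Equil         2.295       4.242        3.99       1.537
  solve Keq expr → x = 0.7566; check Q = 2.923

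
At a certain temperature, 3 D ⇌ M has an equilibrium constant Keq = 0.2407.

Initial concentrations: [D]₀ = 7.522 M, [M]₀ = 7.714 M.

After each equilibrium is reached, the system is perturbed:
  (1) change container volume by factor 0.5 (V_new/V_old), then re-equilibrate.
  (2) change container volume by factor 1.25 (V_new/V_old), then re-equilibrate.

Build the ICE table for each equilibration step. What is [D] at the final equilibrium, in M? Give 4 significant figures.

[D]_eq = 3.967 M

Q₀ = 0.01813 vs Keq = 0.2407 ⇒ Q<K, forward
Step 1:
                   D          M
  Initial      7.522      7.714
  Change      -4.165      1.388
  Equil        3.357      9.102
  solve Keq expr → x = 1.388; check Q = 0.2407
Then change container volume by factor 0.5 (V_new/V_old).
Step 2:
                   D          M
  Initial      6.713       18.2
  Change      -2.422     0.8075
  Equil        4.291      19.01
  solve Keq expr → x = 0.8075; check Q = 0.2407
Then change container volume by factor 1.25 (V_new/V_old).
Step 3:
                   D          M
  Initial      3.433      15.21
  Change      0.5349    -0.1783
  Equil        3.967      15.03
  solve Keq expr → x = -0.1783; check Q = 0.2407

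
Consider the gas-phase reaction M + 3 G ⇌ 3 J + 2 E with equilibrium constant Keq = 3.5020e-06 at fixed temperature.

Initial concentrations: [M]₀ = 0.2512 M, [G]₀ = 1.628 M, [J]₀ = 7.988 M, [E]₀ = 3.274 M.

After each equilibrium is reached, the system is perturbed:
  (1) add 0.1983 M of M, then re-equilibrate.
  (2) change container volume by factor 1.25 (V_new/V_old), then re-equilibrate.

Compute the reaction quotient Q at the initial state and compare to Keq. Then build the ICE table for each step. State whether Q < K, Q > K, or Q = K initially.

Q₀ = 5041 vs Keq = 3.5020e-06 ⇒ Q>K, reverse
Step 1:
                  M         G         J         E
  I          0.2512     1.628     7.988     3.274
  C           1.633     4.899    -4.899    -3.266
  E           1.884     6.527     3.089  0.007891
  solve Keq expr → x = -1.633; check Q = 3.5020e-06
Then add 0.1983 M of M.
Step 2:
                  M         G         J         E
  I           2.083     6.527     3.089  0.007891
  C       -2.0043e-04 -6.0130e-04 6.0130e-04 4.0087e-04
  E           2.082     6.527     3.089  0.008292
  solve Keq expr → x = 2.0043e-04; check Q = 3.5020e-06
Then change container volume by factor 1.25 (V_new/V_old).
Step 3:
                  M         G         J         E
  I           1.666     5.221     2.472  0.006633
  C       -3.8720e-04 -0.001162  0.001162 7.7440e-04
  E           1.665      5.22     2.473  0.007408
  solve Keq expr → x = 3.8720e-04; check Q = 3.5020e-06

Q₀ = 5041; Q > K (proceeds reverse)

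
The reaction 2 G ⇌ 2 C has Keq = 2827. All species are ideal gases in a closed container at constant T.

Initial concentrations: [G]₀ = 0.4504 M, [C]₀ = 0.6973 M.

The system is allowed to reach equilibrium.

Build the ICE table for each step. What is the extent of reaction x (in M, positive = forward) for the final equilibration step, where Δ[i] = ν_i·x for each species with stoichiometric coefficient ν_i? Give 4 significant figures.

Q₀ = 2.397 vs Keq = 2827 ⇒ Q<K, forward
Step 1:
                   G          C
  Initial     0.4504     0.6973
  Change     -0.4292     0.4292
  Equil      0.02119      1.127
  solve Keq expr → x = 0.2146; check Q = 2827

x = 0.2146 M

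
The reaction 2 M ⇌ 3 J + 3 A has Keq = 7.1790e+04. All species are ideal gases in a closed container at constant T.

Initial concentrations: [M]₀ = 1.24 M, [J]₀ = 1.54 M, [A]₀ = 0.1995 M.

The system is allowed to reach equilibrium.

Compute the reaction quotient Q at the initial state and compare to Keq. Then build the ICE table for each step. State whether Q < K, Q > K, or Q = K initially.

Q₀ = 0.01886; Q < K (proceeds forward)

Q₀ = 0.01886 vs Keq = 7.1790e+04 ⇒ Q<K, forward
Step 1:
                    M           J           A
  init           1.24        1.54      0.1995
  Δ            -1.178       1.767       1.767
  eq          0.06191       3.307       1.967
  solve Keq expr → x = 0.589; check Q = 7.1790e+04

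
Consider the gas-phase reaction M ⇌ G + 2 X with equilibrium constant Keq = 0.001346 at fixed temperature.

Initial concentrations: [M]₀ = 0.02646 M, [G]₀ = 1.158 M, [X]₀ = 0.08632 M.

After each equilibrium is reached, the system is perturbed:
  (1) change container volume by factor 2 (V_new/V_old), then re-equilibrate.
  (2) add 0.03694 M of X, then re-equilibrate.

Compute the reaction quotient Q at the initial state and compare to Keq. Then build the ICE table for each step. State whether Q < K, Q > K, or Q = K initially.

Q₀ = 0.3261; Q > K (proceeds reverse)

Q₀ = 0.3261 vs Keq = 0.001346 ⇒ Q>K, reverse
Step 1:
                  M         G         X
  Initial   0.02646     1.158   0.08632
  Change    0.03873  -0.03873  -0.07747
  Equil     0.06519     1.119  0.008854
  solve Keq expr → x = -0.03873; check Q = 0.001346
Then change container volume by factor 2 (V_new/V_old).
Step 2:
                  M         G         X
  Initial    0.0326    0.5596  0.004427
  Change  -0.002063  0.002063  0.004127
  Equil     0.03053    0.5617  0.008554
  solve Keq expr → x = 0.002063; check Q = 0.001346
Then add 0.03694 M of X.
Step 3:
                  M         G         X
  Initial   0.03053    0.5617   0.04549
  Change    0.01731  -0.01731  -0.03462
  Equil     0.04784    0.5444   0.01088
  solve Keq expr → x = -0.01731; check Q = 0.001346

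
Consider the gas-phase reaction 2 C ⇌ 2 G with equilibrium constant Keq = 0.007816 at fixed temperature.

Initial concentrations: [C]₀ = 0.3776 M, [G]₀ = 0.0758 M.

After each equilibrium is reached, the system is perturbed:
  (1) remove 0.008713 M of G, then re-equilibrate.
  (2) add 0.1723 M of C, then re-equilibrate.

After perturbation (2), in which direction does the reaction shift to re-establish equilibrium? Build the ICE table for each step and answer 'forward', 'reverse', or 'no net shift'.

Q₀ = 0.0403 vs Keq = 0.007816 ⇒ Q>K, reverse
Step 1:
                   C          G
  init        0.3776     0.0758
  Δ          0.03897   -0.03897
  eq          0.4166    0.03683
  solve Keq expr → x = -0.01949; check Q = 0.007816
Then remove 0.008713 M of G.
Step 2:
                   C          G
  init        0.4166    0.02812
  Δ        -0.008005   0.008005
  eq          0.4086    0.03612
  solve Keq expr → x = 0.004003; check Q = 0.007816
Then add 0.1723 M of C.
Step 3:
                   C          G
  init        0.5809    0.03612
  Δ           -0.014      0.014
  eq          0.5669    0.05012
  solve Keq expr → x = 0.006998; check Q = 0.007816

Direction: forward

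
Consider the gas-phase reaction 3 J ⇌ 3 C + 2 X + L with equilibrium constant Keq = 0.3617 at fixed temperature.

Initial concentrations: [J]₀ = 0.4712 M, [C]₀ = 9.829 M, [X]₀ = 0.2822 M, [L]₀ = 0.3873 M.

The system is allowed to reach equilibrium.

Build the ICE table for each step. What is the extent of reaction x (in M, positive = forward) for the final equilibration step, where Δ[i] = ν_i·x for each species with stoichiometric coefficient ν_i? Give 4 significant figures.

x = -0.1253 M

Q₀ = 279.9 vs Keq = 0.3617 ⇒ Q>K, reverse
Step 1:
                    J           C           X           L
  I            0.4712       9.829      0.2822      0.3873
  C             0.376      -0.376     -0.2507     -0.1253
  E            0.8472       9.453     0.03153       0.262
  solve Keq expr → x = -0.1253; check Q = 0.3617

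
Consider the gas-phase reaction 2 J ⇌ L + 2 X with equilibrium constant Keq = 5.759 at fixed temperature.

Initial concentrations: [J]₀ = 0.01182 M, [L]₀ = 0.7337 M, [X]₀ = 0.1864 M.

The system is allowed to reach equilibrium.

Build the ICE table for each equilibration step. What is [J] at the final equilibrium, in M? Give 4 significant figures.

[J]_eq = 0.05161 M

Q₀ = 182.5 vs Keq = 5.759 ⇒ Q>K, reverse
Step 1:
                  J         L         X
  init      0.01182    0.7337    0.1864
  Δ         0.03979   -0.0199  -0.03979
  eq        0.05161    0.7138    0.1466
  solve Keq expr → x = -0.0199; check Q = 5.759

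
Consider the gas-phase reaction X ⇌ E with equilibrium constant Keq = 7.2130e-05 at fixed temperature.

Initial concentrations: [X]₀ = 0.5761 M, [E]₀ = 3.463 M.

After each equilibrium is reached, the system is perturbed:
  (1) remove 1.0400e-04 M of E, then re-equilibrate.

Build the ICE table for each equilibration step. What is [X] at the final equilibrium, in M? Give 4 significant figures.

[X]_eq = 4.039 M

Q₀ = 6.011 vs Keq = 7.2130e-05 ⇒ Q>K, reverse
Step 1:
                  X         E
  Initial    0.5761     3.463
  Change      3.463    -3.463
  Equil       4.039 2.9132e-04
  solve Keq expr → x = -3.463; check Q = 7.2130e-05
Then remove 1.0400e-04 M of E.
Step 2:
                  X         E
  Initial     4.039 1.8732e-04
  Change  -1.0399e-04 1.0399e-04
  Equil       4.039 2.9131e-04
  solve Keq expr → x = 1.0399e-04; check Q = 7.2130e-05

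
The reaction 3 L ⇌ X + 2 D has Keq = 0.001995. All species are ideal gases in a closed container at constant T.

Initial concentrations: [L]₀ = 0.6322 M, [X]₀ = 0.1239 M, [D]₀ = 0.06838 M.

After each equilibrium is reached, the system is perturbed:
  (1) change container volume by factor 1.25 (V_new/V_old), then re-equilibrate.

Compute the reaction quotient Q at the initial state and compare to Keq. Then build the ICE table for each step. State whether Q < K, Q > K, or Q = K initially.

Q₀ = 0.002293 vs Keq = 0.001995 ⇒ Q>K, reverse
Step 1:
                   L          X          D
  Initial     0.6322     0.1239    0.06838
  Change    0.005072  -0.001691  -0.003381
  Equil       0.6373     0.1222      0.065
  solve Keq expr → x = -0.001691; check Q = 0.001995
Then change container volume by factor 1.25 (V_new/V_old).
Step 2:
                   L          X          D
  Initial     0.5098    0.09777      0.052
  Change           0          0          0
  Equil       0.5098    0.09777      0.052
  solve Keq expr → x = 0; check Q = 0.001995

Q₀ = 0.002293; Q > K (proceeds reverse)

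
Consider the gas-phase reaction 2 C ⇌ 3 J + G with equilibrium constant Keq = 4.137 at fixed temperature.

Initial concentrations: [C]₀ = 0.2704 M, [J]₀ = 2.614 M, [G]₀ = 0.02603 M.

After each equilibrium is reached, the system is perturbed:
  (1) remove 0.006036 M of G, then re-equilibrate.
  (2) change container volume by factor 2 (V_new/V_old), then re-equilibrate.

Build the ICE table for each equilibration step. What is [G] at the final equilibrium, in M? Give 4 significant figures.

[G]_eq = 0.02154 M

Q₀ = 6.359 vs Keq = 4.137 ⇒ Q>K, reverse
Step 1:
                  C         J         G
  init       0.2704     2.614   0.02603
  Δ         0.01376  -0.02063 -0.006878
  eq         0.2842     2.593   0.01915
  solve Keq expr → x = -0.006878; check Q = 4.137
Then remove 0.006036 M of G.
Step 2:
                  C         J         G
  init       0.2842     2.593   0.01312
  Δ       -0.009098   0.01365  0.004549
  eq         0.2751     2.607   0.01766
  solve Keq expr → x = 0.004549; check Q = 4.137
Then change container volume by factor 2 (V_new/V_old).
Step 3:
                  C         J         G
  init       0.1375     1.304  0.008832
  Δ        -0.02541   0.03811    0.0127
  eq         0.1121     1.342   0.02154
  solve Keq expr → x = 0.0127; check Q = 4.137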